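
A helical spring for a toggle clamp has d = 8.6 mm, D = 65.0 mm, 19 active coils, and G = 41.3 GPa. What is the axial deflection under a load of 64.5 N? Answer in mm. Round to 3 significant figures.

k = Gd⁴/(8D³N_a) = (41.3×10³)(8.6⁴)/(8·65.0³·19) = 5.412 N/mm
δ = F/k = 64.5 / 5.412 = 11.918 mm

11.9 mm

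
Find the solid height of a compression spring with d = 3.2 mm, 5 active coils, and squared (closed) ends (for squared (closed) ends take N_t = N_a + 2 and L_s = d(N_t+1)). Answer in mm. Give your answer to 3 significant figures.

squared (closed) ends: N_t = N_a + 2 = 5 + 2 = 7
L_s = d·(N_t+1) = 3.2 × 8 = 25.6 mm

25.6 mm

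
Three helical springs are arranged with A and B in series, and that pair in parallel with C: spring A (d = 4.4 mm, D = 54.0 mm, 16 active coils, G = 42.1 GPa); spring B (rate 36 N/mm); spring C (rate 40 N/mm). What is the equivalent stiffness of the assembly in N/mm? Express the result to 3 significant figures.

k_A = Gd⁴/(8D³N_a) = (42.1×10³)(4.4⁴)/(8·54.0³·16) = 0.78289 N/mm
Springs A,B series: k_AB = 1/(1/0.78289+1/36) = 0.76623 N/mm; parallel with C: k_eq = 0.76623+40 = 40.766 N/mm

40.8 N/mm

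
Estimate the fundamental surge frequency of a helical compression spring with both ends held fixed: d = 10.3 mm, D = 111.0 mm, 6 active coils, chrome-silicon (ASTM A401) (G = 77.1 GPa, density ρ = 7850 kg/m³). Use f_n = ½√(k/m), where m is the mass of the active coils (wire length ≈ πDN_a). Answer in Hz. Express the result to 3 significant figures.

k = Gd⁴/(8D³N_a) = (77.1×10³)(10.3⁴)/(8·111.0³·6) = 13.219 N/mm = 13219 N/m
Wire length L = πDN_a = π·111.0·6 = 2092.3 mm
m = ρ·(πd²/4)·L = 7850 × 83.323×10⁻⁶ m² × 2.0923 m = 1.3685 kg
f_n = ½√(k/m) = 0.5·√(13219/1.3685) = 0.5·√(9659.1) = 49.14 Hz

49.1 Hz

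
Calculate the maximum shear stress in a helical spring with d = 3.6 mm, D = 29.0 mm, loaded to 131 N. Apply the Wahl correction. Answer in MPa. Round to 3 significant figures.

245 MPa

Spring index C = D/d = 29.0/3.6 = 8.0556
K_W = (4C−1)/(4C−4) + 0.615/C = 31.222/28.222 + 0.0763 = 1.1826
τ₀ = 8FD/(πd³) = 8·131·29.0/(π·3.6³) = 30392/146.57 = 207.35 MPa
τ_max = K·τ₀ = 1.1826 × 207.35 = 245.22 MPa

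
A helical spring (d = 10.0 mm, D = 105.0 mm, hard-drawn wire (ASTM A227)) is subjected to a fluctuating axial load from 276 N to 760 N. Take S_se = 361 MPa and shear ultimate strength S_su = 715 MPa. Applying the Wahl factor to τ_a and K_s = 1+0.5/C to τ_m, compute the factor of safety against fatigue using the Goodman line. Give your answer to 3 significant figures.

2.46

C = D/d = 105.0/10.0 = 10.5000; K_W = (4C−1)/(4C−4)+0.615/C = 1.1375; K_s = 1+0.5/C = 1.0476
F_a = (F_max−F_min)/2 = 242 N; F_m = (F_max+F_min)/2 = 518 N
τ_a = K_W·8F_aD/(πd³) = 1.1375 × 64.706 = 73.604 MPa
τ_m = K_s·8F_mD/(πd³) = 1.0476 × 138.5 = 145.1 MPa
Goodman: 1/n_f = τ_a/S_se + τ_m/S_su = 73.604/361 + 145.1/715 = 0.20389 + 0.20293 = 0.40682
n_f = 1/0.40682 = 2.458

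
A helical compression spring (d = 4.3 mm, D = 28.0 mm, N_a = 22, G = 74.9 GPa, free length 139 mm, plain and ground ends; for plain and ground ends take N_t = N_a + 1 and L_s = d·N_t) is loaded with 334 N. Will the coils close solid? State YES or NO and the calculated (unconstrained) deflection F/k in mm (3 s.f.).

k = Gd⁴/(8D³N_a) = (74.9×10³)(4.3⁴)/(8·28.0³·22) = 6.6278 N/mm
N_t = 23; L_s = 4.3·23 = 98.9 mm; δ_solid = L₀ − L_s = 139 − 98.9 = 40.1 mm
δ = F/k = 334/6.6278 = 50.394 mm
δ ≥ δ_solid → spring goes solid

YES, δ = 50.4 mm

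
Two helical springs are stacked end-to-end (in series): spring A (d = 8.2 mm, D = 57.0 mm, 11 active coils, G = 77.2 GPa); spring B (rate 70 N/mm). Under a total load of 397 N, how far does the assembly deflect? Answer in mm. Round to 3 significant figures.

24.2 mm

k_A = Gd⁴/(8D³N_a) = (77.2×10³)(8.2⁴)/(8·57.0³·11) = 21.417 N/mm
Series: 1/k_eq = 1/21.417 + 1/70 = 0.060977; k_eq = 16.4 N/mm
δ = F/k_eq = 397/16.4 = 24.208 mm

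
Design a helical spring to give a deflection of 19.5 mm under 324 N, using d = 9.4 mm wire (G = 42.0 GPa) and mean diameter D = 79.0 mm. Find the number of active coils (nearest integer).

Required rate k = F/δ = 324/19.5 = 16.615 N/mm
N_a = Gd⁴/(8D³k) = (42.0×10³ × 9.4⁴)/(8 × 79.0³ × 16.615)
    = 3.27915e+08 / 6.55363e+07 = 5.004 → 5 coils

5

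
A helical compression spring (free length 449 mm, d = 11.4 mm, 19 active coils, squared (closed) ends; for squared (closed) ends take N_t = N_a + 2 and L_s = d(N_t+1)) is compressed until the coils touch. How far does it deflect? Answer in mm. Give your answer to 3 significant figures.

198 mm

N_t = 21; L_s = 11.4·22 = 250.8 mm
δ_solid = L₀ − L_s = 449 − 250.8 = 198.2 mm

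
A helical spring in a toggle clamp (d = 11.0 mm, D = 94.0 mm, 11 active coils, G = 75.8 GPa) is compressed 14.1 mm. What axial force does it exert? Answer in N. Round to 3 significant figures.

214 N

k = Gd⁴/(8D³N_a) = (75.8×10³)(11.0⁴)/(8·94.0³·11) = 15.184 N/mm
F = k·δ = 15.184 × 14.1 = 214.09 N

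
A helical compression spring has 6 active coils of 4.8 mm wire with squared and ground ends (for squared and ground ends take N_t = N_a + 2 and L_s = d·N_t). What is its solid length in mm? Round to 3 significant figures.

38.4 mm

squared and ground ends: N_t = N_a + 2 = 6 + 2 = 8
L_s = d·N_t = 4.8 × 8 = 38.4 mm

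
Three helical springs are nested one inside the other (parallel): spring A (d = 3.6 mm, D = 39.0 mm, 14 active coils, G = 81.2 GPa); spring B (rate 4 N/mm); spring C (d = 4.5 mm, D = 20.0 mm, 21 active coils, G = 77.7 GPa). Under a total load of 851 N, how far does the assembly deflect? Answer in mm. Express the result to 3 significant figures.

28.6 mm

k_A = Gd⁴/(8D³N_a) = (81.2×10³)(3.6⁴)/(8·39.0³·14) = 2.0528 N/mm
k_C = Gd⁴/(8D³N_a) = (77.7×10³)(4.5⁴)/(8·20.0³·21) = 23.707 N/mm
Parallel: k_eq = 2.0528 + 4 + 23.707 = 29.76 N/mm
δ = F/k_eq = 851/29.76 = 28.596 mm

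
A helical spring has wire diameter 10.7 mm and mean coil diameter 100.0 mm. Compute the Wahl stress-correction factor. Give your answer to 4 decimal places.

C = D/d = 100.0/10.7 = 9.3458
K_W = (4C−1)/(4C−4) + 0.615/C = 36.383/33.383 + 0.0658 = 1.1557

1.1557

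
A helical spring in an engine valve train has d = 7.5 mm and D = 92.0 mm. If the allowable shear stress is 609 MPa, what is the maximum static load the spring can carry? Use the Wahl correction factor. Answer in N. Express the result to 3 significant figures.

C = D/d = 92.0/7.5 = 12.2667
K_W = (4C−1)/(4C−4) + 0.615/C = 48.067/45.067 + 0.0501 = 1.1167
τ_max = K·8FD/(πd³) → F_max = τ_allow·πd³/(8DK)
F_max = 609·π·7.5³/(8·92.0·1.1167) = 8.0714e+05/821.89 = 982.05 N

982 N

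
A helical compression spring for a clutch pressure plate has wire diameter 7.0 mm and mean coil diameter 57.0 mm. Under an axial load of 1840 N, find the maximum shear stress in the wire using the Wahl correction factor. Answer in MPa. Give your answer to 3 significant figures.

Spring index C = D/d = 57.0/7.0 = 8.1429
K_W = (4C−1)/(4C−4) + 0.615/C = 31.571/28.571 + 0.0755 = 1.1805
τ₀ = 8FD/(πd³) = 8·1840·57.0/(π·7.0³) = 839040/1077.6 = 778.64 MPa
τ_max = K·τ₀ = 1.1805 × 778.64 = 919.21 MPa

919 MPa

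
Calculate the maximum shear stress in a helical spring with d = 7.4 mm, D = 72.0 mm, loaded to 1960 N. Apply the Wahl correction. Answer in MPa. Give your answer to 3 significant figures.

Spring index C = D/d = 72.0/7.4 = 9.7297
K_W = (4C−1)/(4C−4) + 0.615/C = 37.919/34.919 + 0.0632 = 1.1491
τ₀ = 8FD/(πd³) = 8·1960·72.0/(π·7.4³) = 1.12896e+06/1273 = 886.82 MPa
τ_max = K·τ₀ = 1.1491 × 886.82 = 1019.1 MPa

1020 MPa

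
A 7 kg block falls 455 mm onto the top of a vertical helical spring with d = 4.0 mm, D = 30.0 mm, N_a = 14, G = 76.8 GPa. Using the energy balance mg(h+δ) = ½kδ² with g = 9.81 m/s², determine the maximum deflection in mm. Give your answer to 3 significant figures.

109 mm

k = Gd⁴/(8D³N_a) = (76.8×10³)(4.0⁴)/(8·30.0³·14) = 6.5016 N/mm
W = mg = 7 × 9.81 = 68.67 N
½kδ² − Wδ − Wh = 0 → δ = (W + √(W² + 2kWh))/k
δ = (68.67 + √(4715.6 + 406282))/6.5016 = (68.67 + 641.09)/6.5016 = 109.17 mm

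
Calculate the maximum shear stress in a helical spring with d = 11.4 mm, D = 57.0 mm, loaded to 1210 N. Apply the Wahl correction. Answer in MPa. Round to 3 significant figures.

155 MPa

Spring index C = D/d = 57.0/11.4 = 5.0000
K_W = (4C−1)/(4C−4) + 0.615/C = 19.000/16.000 + 0.1230 = 1.3105
τ₀ = 8FD/(πd³) = 8·1210·57.0/(π·11.4³) = 551760/4654.4 = 118.55 MPa
τ_max = K·τ₀ = 1.3105 × 118.55 = 155.35 MPa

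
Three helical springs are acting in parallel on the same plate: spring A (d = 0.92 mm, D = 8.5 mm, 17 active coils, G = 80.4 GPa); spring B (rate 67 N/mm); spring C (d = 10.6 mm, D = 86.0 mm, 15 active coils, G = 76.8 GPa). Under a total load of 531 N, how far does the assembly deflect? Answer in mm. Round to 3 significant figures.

6.61 mm

k_A = Gd⁴/(8D³N_a) = (80.4×10³)(0.92⁴)/(8·8.5³·17) = 0.68962 N/mm
k_C = Gd⁴/(8D³N_a) = (76.8×10³)(10.6⁴)/(8·86.0³·15) = 12.703 N/mm
Parallel: k_eq = 0.68962 + 67 + 12.703 = 80.393 N/mm
δ = F/k_eq = 531/80.393 = 6.6051 mm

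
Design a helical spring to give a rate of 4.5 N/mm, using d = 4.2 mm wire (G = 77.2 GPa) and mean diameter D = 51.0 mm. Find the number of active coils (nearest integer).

N_a = Gd⁴/(8D³k) = (77.2×10³ × 4.2⁴)/(8 × 51.0³ × 4.5)
    = 2.40223e+07 / 4.77544e+06 = 5.03 → 5 coils

5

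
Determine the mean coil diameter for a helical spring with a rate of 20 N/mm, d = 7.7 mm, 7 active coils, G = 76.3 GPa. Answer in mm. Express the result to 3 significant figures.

62.1 mm

D = (Gd⁴/(8N_a·k))^(1/3) = (76.3×10³·7.7⁴/(8·7·20))^(1/3)
  = (239480)^(1/3) = 62.0997 mm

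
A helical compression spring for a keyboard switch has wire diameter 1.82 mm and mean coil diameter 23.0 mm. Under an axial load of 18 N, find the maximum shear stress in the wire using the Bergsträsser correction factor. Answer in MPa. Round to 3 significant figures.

Spring index C = D/d = 23.0/1.82 = 12.6374
K_B = (4C+2)/(4C−3) = 52.549/47.549 = 1.1052
τ₀ = 8FD/(πd³) = 8·18·23.0/(π·1.82³) = 3312/18.939 = 174.87 MPa
τ_max = K·τ₀ = 1.1052 × 174.87 = 193.26 MPa

193 MPa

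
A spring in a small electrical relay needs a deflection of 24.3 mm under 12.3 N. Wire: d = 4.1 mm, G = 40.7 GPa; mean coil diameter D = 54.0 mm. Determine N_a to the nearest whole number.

18

Required rate k = F/δ = 12.3/24.3 = 0.50617 N/mm
N_a = Gd⁴/(8D³k) = (40.7×10³ × 4.1⁴)/(8 × 54.0³ × 0.50617)
    = 1.15008e+07 / 637632 = 18.04 → 18 coils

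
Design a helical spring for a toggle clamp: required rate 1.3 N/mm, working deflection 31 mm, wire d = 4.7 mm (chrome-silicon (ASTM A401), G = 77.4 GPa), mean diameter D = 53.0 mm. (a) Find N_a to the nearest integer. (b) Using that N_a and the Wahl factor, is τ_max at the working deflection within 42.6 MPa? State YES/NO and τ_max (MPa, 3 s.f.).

N_a = Gd⁴/(8D³k) = (77.4×10³)(4.7⁴)/(8·53.0³·1.3) = 24.39 → N_a = 24
Actual rate k = Gd⁴/(8D³·24) = 1.3213 N/mm
Working load F = kδ = 1.3213·31 = 40.96 N
C = 53.0/4.7 = 11.2766; K_W = (4C−1)/(4C−4)+0.615/C = 1.1275
τ_max = K_W·8FD/(πd³) = 1.1275·53.246 = 60.036 MPa
τ_max > 42.6 MPa → exceeds allowable

(a) 24 coils; (b) NO, τ_max = 60.0 MPa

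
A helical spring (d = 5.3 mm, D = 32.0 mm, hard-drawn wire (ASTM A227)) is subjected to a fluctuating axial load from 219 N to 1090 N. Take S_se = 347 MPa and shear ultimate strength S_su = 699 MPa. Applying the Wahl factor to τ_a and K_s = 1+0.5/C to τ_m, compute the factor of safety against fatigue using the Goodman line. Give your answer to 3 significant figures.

0.707

C = D/d = 32.0/5.3 = 6.0377; K_W = (4C−1)/(4C−4)+0.615/C = 1.2507; K_s = 1+0.5/C = 1.0828
F_a = (F_max−F_min)/2 = 435.5 N; F_m = (F_max+F_min)/2 = 654.5 N
τ_a = K_W·8F_aD/(πd³) = 1.2507 × 238.37 = 298.14 MPa
τ_m = K_s·8F_mD/(πd³) = 1.0828 × 358.24 = 387.91 MPa
Goodman: 1/n_f = τ_a/S_se + τ_m/S_su = 298.14/347 + 387.91/699 = 0.85919 + 0.55494 = 1.4141
n_f = 1/1.4141 = 0.7071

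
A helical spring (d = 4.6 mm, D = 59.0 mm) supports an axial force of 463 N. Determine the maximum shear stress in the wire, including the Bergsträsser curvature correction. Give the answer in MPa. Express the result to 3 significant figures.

Spring index C = D/d = 59.0/4.6 = 12.8261
K_B = (4C+2)/(4C−3) = 53.304/48.304 = 1.1035
τ₀ = 8FD/(πd³) = 8·463·59.0/(π·4.6³) = 218536/305.79 = 714.66 MPa
τ_max = K·τ₀ = 1.1035 × 714.66 = 788.63 MPa

789 MPa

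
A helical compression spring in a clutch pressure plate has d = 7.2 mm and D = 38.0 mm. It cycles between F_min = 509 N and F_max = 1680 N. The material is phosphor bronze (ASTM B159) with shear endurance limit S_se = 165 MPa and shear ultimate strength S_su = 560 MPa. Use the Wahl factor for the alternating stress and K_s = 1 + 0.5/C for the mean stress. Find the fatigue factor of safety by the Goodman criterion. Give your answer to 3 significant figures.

C = D/d = 38.0/7.2 = 5.2778; K_W = (4C−1)/(4C−4)+0.615/C = 1.2919; K_s = 1+0.5/C = 1.0947
F_a = (F_max−F_min)/2 = 585.5 N; F_m = (F_max+F_min)/2 = 1094.5 N
τ_a = K_W·8F_aD/(πd³) = 1.2919 × 151.79 = 196.09 MPa
τ_m = K_s·8F_mD/(πd³) = 1.0947 × 283.75 = 310.64 MPa
Goodman: 1/n_f = τ_a/S_se + τ_m/S_su = 196.09/165 + 310.64/560 = 1.18845 + 0.55471 = 1.7432
n_f = 1/1.7432 = 0.5737

0.574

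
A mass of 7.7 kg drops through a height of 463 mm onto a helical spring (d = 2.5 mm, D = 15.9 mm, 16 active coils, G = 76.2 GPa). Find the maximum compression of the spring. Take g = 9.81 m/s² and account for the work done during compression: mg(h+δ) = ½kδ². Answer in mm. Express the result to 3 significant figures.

k = Gd⁴/(8D³N_a) = (76.2×10³)(2.5⁴)/(8·15.9³·16) = 5.7851 N/mm
W = mg = 7.7 × 9.81 = 75.537 N
½kδ² − Wδ − Wh = 0 → δ = (W + √(W² + 2kWh))/k
δ = (75.537 + √(5705.8 + 404655))/5.7851 = (75.537 + 640.59)/5.7851 = 123.79 mm

124 mm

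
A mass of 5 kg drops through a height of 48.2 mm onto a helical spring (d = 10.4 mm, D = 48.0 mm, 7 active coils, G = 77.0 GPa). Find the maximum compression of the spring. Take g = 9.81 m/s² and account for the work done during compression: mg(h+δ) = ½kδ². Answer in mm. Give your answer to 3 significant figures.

k = Gd⁴/(8D³N_a) = (77.0×10³)(10.4⁴)/(8·48.0³·7) = 145.45 N/mm
W = mg = 5 × 9.81 = 49.05 N
½kδ² − Wδ − Wh = 0 → δ = (W + √(W² + 2kWh))/k
δ = (49.05 + √(2405.9 + 687746))/145.45 = (49.05 + 830.75)/145.45 = 6.0489 mm

6.05 mm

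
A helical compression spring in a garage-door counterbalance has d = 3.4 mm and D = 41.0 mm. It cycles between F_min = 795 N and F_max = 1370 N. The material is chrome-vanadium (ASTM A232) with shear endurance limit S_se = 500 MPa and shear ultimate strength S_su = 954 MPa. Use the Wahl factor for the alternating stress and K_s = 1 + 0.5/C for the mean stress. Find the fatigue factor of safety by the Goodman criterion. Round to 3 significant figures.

C = D/d = 41.0/3.4 = 12.0588; K_W = (4C−1)/(4C−4)+0.615/C = 1.1188; K_s = 1+0.5/C = 1.0415
F_a = (F_max−F_min)/2 = 287.5 N; F_m = (F_max+F_min)/2 = 1082.5 N
τ_a = K_W·8F_aD/(πd³) = 1.1188 × 763.7 = 854.45 MPa
τ_m = K_s·8F_mD/(πd³) = 1.0415 × 2875.5 = 2994.7 MPa
Goodman: 1/n_f = τ_a/S_se + τ_m/S_su = 854.45/500 + 2994.7/954 = 1.70889 + 3.13914 = 4.848
n_f = 1/4.848 = 0.2063

0.206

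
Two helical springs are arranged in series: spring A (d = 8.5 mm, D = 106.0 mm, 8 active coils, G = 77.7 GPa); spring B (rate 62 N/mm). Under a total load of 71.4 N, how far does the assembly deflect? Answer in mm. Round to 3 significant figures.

k_A = Gd⁴/(8D³N_a) = (77.7×10³)(8.5⁴)/(8·106.0³·8) = 5.3211 N/mm
Series: 1/k_eq = 1/5.3211 + 1/62 = 0.20406; k_eq = 4.9005 N/mm
δ = F/k_eq = 71.4/4.9005 = 14.57 mm

14.6 mm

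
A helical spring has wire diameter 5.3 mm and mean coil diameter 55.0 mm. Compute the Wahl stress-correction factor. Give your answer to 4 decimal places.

1.1392

C = D/d = 55.0/5.3 = 10.3774
K_W = (4C−1)/(4C−4) + 0.615/C = 40.509/37.509 + 0.0593 = 1.1392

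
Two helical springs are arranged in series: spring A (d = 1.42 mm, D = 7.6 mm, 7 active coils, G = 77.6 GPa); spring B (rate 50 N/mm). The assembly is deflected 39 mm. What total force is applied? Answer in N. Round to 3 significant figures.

k_A = Gd⁴/(8D³N_a) = (77.6×10³)(1.42⁴)/(8·7.6³·7) = 12.835 N/mm
Series: 1/k_eq = 1/12.835 + 1/50 = 0.097914; k_eq = 10.213 N/mm
F = k_eq·δ = 10.213·39 = 398.31 N

398 N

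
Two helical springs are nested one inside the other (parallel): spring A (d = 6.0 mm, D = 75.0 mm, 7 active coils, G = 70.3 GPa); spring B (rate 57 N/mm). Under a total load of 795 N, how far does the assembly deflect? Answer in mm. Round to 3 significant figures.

13.1 mm

k_A = Gd⁴/(8D³N_a) = (70.3×10³)(6.0⁴)/(8·75.0³·7) = 3.8565 N/mm
Parallel: k_eq = 3.8565 + 57 = 60.856 N/mm
δ = F/k_eq = 795/60.856 = 13.064 mm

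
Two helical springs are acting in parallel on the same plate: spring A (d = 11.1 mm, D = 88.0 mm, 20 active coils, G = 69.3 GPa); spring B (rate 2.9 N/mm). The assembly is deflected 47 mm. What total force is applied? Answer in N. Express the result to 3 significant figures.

590 N

k_A = Gd⁴/(8D³N_a) = (69.3×10³)(11.1⁴)/(8·88.0³·20) = 9.6484 N/mm
Parallel: k_eq = 9.6484 + 2.9 = 12.548 N/mm
F = k_eq·δ = 12.548·47 = 589.78 N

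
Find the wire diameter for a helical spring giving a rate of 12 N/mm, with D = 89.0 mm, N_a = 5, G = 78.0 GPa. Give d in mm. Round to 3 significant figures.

8.12 mm

d = (8D³N_a·k / G)^(1/4) = (8·89.0³·5·12 / (78.0×10³))^0.25
  = (4338.3)^0.25 = 8.1158 mm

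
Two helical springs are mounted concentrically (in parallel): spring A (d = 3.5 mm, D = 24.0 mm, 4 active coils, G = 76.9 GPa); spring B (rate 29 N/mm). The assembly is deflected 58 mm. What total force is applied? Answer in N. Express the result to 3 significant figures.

3200 N

k_A = Gd⁴/(8D³N_a) = (76.9×10³)(3.5⁴)/(8·24.0³·4) = 26.086 N/mm
Parallel: k_eq = 26.086 + 29 = 55.086 N/mm
F = k_eq·δ = 55.086·58 = 3195 N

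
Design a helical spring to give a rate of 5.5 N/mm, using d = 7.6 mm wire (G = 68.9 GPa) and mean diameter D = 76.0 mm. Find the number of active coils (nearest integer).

12

N_a = Gd⁴/(8D³k) = (68.9×10³ × 7.6⁴)/(8 × 76.0³ × 5.5)
    = 2.29865e+08 / 1.93149e+07 = 11.9 → 12 coils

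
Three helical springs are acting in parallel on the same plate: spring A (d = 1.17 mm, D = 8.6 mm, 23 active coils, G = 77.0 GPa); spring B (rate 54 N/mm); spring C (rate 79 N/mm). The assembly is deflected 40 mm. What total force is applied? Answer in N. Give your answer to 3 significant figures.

5370 N

k_A = Gd⁴/(8D³N_a) = (77.0×10³)(1.17⁴)/(8·8.6³·23) = 1.2329 N/mm
Parallel: k_eq = 1.2329 + 54 + 79 = 134.23 N/mm
F = k_eq·δ = 134.23·40 = 5369.3 N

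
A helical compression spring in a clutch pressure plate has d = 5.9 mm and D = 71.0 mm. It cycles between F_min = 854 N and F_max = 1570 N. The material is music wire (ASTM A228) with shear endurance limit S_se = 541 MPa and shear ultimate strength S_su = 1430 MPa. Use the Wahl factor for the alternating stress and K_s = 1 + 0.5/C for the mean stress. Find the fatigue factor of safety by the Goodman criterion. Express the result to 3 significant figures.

0.700

C = D/d = 71.0/5.9 = 12.0339; K_W = (4C−1)/(4C−4)+0.615/C = 1.1191; K_s = 1+0.5/C = 1.0415
F_a = (F_max−F_min)/2 = 358 N; F_m = (F_max+F_min)/2 = 1212 N
τ_a = K_W·8F_aD/(πd³) = 1.1191 × 315.16 = 352.68 MPa
τ_m = K_s·8F_mD/(πd³) = 1.0415 × 1067 = 1111.3 MPa
Goodman: 1/n_f = τ_a/S_se + τ_m/S_su = 352.68/541 + 1111.3/1430 = 0.65191 + 0.77712 = 1.429
n_f = 1/1.429 = 0.6998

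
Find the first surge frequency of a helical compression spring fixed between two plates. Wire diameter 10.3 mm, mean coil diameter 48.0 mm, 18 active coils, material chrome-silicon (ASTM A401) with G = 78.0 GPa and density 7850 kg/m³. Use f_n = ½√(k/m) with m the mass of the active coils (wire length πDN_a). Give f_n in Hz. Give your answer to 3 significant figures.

k = Gd⁴/(8D³N_a) = (78.0×10³)(10.3⁴)/(8·48.0³·18) = 55.126 N/mm = 55126 N/m
Wire length L = πDN_a = π·48.0·18 = 2714.3 mm
m = ρ·(πd²/4)·L = 7850 × 83.323×10⁻⁶ m² × 2.7143 m = 1.7754 kg
f_n = ½√(k/m) = 0.5·√(55126/1.7754) = 0.5·√(31050) = 88.105 Hz

88.1 Hz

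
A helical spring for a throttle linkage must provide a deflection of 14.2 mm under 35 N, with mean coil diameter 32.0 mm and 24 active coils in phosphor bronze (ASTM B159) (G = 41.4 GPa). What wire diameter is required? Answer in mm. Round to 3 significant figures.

4.40 mm

Required rate k = F/δ = 35/14.2 = 2.4648 N/mm
d = (8D³N_a·k / G)^(1/4) = (8·32.0³·24·2.4648 / (41.4×10³))^0.25
  = (374.57)^0.25 = 4.3993 mm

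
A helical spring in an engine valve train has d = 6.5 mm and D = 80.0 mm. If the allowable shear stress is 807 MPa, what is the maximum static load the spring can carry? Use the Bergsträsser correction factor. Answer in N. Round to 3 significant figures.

982 N

C = D/d = 80.0/6.5 = 12.3077
K_B = (4C+2)/(4C−3) = 51.231/46.231 = 1.1082
τ_max = K·8FD/(πd³) → F_max = τ_allow·πd³/(8DK)
F_max = 807·π·6.5³/(8·80.0·1.1082) = 6.9625e+05/709.22 = 981.71 N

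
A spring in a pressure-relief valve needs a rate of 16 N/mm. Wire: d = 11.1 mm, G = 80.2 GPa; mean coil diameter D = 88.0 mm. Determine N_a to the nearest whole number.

N_a = Gd⁴/(8D³k) = (80.2×10³ × 11.1⁴)/(8 × 88.0³ × 16)
    = 1.21749e+09 / 8.72284e+07 = 13.96 → 14 coils

14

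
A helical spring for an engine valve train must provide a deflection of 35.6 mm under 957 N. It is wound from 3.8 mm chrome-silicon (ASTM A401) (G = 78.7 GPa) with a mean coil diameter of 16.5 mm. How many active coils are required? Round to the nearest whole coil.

Required rate k = F/δ = 957/35.6 = 26.882 N/mm
N_a = Gd⁴/(8D³k) = (78.7×10³ × 3.8⁴)/(8 × 16.5³ × 26.882)
    = 1.641e+07 / 966059 = 16.99 → 17 coils

17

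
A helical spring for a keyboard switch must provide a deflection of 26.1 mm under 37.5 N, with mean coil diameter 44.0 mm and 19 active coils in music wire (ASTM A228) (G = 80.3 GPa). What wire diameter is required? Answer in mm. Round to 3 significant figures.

Required rate k = F/δ = 37.5/26.1 = 1.4368 N/mm
d = (8D³N_a·k / G)^(1/4) = (8·44.0³·19·1.4368 / (80.3×10³))^0.25
  = (231.67)^0.25 = 3.9014 mm

3.90 mm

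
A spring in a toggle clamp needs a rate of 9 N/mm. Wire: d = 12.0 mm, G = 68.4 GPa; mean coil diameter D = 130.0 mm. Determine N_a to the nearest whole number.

N_a = Gd⁴/(8D³k) = (68.4×10³ × 12.0⁴)/(8 × 130.0³ × 9)
    = 1.41834e+09 / 1.58184e+08 = 8.966 → 9 coils

9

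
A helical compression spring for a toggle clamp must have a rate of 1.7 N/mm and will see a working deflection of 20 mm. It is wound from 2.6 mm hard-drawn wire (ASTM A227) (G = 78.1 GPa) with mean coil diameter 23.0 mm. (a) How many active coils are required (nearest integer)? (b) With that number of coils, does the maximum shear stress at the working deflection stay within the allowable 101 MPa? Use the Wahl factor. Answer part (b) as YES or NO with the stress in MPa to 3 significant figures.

N_a = Gd⁴/(8D³k) = (78.1×10³)(2.6⁴)/(8·23.0³·1.7) = 21.57 → N_a = 22
Actual rate k = Gd⁴/(8D³·22) = 1.6667 N/mm
Working load F = kδ = 1.6667·20 = 33.333 N
C = 23.0/2.6 = 8.8462; K_W = (4C−1)/(4C−4)+0.615/C = 1.1651
τ_max = K_W·8FD/(πd³) = 1.1651·111.08 = 129.42 MPa
τ_max > 101 MPa → exceeds allowable

(a) 22 coils; (b) NO, τ_max = 129 MPa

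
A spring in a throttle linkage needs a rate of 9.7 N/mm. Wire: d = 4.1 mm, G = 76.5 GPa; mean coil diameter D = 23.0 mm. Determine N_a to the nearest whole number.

N_a = Gd⁴/(8D³k) = (76.5×10³ × 4.1⁴)/(8 × 23.0³ × 9.7)
    = 2.16171e+07 / 944159 = 22.9 → 23 coils

23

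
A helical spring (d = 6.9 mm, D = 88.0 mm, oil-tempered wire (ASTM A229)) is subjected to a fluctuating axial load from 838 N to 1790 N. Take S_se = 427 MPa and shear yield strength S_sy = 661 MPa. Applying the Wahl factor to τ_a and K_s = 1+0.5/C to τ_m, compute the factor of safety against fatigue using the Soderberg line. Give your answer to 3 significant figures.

0.443

C = D/d = 88.0/6.9 = 12.7536; K_W = (4C−1)/(4C−4)+0.615/C = 1.1120; K_s = 1+0.5/C = 1.0392
F_a = (F_max−F_min)/2 = 476 N; F_m = (F_max+F_min)/2 = 1314 N
τ_a = K_W·8F_aD/(πd³) = 1.1120 × 324.7 = 361.08 MPa
τ_m = K_s·8F_mD/(πd³) = 1.0392 × 896.34 = 931.48 MPa
Soderberg: 1/n_f = τ_a/S_se + τ_m/S_sy = 361.08/427 + 931.48/661 = 0.84561 + 1.40919 = 2.2548
n_f = 1/2.2548 = 0.4435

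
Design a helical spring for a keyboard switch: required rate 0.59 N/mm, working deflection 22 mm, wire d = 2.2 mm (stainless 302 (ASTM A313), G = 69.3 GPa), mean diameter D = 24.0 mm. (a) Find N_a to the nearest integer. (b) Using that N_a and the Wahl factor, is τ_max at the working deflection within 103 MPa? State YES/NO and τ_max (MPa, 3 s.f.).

(a) 25 coils; (b) YES, τ_max = 83.9 MPa

N_a = Gd⁴/(8D³k) = (69.3×10³)(2.2⁴)/(8·24.0³·0.59) = 24.88 → N_a = 25
Actual rate k = Gd⁴/(8D³·25) = 0.58717 N/mm
Working load F = kδ = 0.58717·22 = 12.918 N
C = 24.0/2.2 = 10.9091; K_W = (4C−1)/(4C−4)+0.615/C = 1.1321
τ_max = K_W·8FD/(πd³) = 1.1321·74.142 = 83.934 MPa
τ_max ≤ 103 MPa → acceptable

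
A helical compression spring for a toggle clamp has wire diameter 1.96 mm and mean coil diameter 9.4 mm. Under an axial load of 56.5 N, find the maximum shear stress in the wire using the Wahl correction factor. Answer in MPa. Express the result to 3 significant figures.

Spring index C = D/d = 9.4/1.96 = 4.7959
K_W = (4C−1)/(4C−4) + 0.615/C = 18.184/15.184 + 0.1282 = 1.3258
τ₀ = 8FD/(πd³) = 8·56.5·9.4/(π·1.96³) = 4248.8/23.655 = 179.62 MPa
τ_max = K·τ₀ = 1.3258 × 179.62 = 238.14 MPa

238 MPa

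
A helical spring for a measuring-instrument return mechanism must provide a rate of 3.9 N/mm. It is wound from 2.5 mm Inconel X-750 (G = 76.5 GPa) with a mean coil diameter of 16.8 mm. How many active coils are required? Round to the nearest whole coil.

N_a = Gd⁴/(8D³k) = (76.5×10³ × 2.5⁴)/(8 × 16.8³ × 3.9)
    = 2.98828e+06 / 147939 = 20.2 → 20 coils

20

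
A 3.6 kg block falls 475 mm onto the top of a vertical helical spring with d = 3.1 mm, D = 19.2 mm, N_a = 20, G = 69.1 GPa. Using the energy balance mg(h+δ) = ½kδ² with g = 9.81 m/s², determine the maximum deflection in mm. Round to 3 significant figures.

83.7 mm

k = Gd⁴/(8D³N_a) = (69.1×10³)(3.1⁴)/(8·19.2³·20) = 5.6351 N/mm
W = mg = 3.6 × 9.81 = 35.316 N
½kδ² − Wδ − Wh = 0 → δ = (W + √(W² + 2kWh))/k
δ = (35.316 + √(1247.2 + 189059))/5.6351 = (35.316 + 436.24)/5.6351 = 83.682 mm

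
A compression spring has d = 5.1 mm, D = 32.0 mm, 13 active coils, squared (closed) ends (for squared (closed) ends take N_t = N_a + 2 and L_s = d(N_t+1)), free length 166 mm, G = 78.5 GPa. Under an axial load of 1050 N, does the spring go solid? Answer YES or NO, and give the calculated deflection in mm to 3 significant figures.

NO, δ = 67.4 mm

k = Gd⁴/(8D³N_a) = (78.5×10³)(5.1⁴)/(8·32.0³·13) = 15.584 N/mm
N_t = 15; L_s = 5.1·16 = 81.6 mm; δ_solid = L₀ − L_s = 166 − 81.6 = 84.4 mm
δ = F/k = 1050/15.584 = 67.379 mm
δ < δ_solid → spring does not go solid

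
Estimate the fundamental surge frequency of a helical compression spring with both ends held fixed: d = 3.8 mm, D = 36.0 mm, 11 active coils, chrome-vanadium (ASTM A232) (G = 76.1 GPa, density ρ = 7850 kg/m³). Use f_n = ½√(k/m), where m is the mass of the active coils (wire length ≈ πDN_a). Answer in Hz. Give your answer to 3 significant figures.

k = Gd⁴/(8D³N_a) = (76.1×10³)(3.8⁴)/(8·36.0³·11) = 3.8648 N/mm = 3864.8 N/m
Wire length L = πDN_a = π·36.0·11 = 1244.1 mm
m = ρ·(πd²/4)·L = 7850 × 11.341×10⁻⁶ m² × 1.2441 m = 0.11076 kg
f_n = ½√(k/m) = 0.5·√(3864.8/0.11076) = 0.5·√(34895) = 93.4 Hz

93.4 Hz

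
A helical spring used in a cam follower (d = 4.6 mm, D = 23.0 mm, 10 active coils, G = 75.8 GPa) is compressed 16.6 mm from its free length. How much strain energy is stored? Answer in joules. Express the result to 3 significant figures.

4.80 J

k = Gd⁴/(8D³N_a) = (75.8×10³)(4.6⁴)/(8·23.0³·10) = 34.868 N/mm
U = ½kδ² = 0.5 × 34.868 × 16.6² = 4804.1 N·mm = 4.8041 J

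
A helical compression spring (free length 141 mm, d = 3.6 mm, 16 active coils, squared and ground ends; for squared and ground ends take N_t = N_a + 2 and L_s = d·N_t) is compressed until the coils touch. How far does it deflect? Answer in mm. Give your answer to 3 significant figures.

76.2 mm

N_t = 18; L_s = 3.6·18 = 64.8 mm
δ_solid = L₀ − L_s = 141 − 64.8 = 76.2 mm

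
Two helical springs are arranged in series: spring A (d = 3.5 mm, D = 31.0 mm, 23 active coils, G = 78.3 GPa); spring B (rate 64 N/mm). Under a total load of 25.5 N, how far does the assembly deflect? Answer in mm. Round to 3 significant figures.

k_A = Gd⁴/(8D³N_a) = (78.3×10³)(3.5⁴)/(8·31.0³·23) = 2.1435 N/mm
Series: 1/k_eq = 1/2.1435 + 1/64 = 0.48214; k_eq = 2.0741 N/mm
δ = F/k_eq = 25.5/2.0741 = 12.295 mm

12.3 mm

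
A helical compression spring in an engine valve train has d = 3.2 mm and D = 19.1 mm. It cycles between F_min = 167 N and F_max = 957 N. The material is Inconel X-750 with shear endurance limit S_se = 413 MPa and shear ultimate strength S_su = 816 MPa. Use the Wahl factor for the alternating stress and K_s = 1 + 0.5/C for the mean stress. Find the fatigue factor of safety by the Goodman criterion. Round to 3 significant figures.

C = D/d = 19.1/3.2 = 5.9688; K_W = (4C−1)/(4C−4)+0.615/C = 1.2540; K_s = 1+0.5/C = 1.0838
F_a = (F_max−F_min)/2 = 395 N; F_m = (F_max+F_min)/2 = 562 N
τ_a = K_W·8F_aD/(πd³) = 1.2540 × 586.3 = 735.21 MPa
τ_m = K_s·8F_mD/(πd³) = 1.0838 × 834.18 = 904.06 MPa
Goodman: 1/n_f = τ_a/S_se + τ_m/S_su = 735.21/413 + 904.06/816 = 1.78017 + 1.10792 = 2.8881
n_f = 1/2.8881 = 0.3463

0.346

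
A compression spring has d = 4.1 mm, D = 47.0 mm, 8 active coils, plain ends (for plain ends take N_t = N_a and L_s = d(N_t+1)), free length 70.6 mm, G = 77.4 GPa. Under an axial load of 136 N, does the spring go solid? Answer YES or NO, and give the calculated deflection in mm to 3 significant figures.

YES, δ = 41.3 mm

k = Gd⁴/(8D³N_a) = (77.4×10³)(4.1⁴)/(8·47.0³·8) = 3.2916 N/mm
N_t = 8; L_s = 4.1·9 = 36.9 mm; δ_solid = L₀ − L_s = 70.6 − 36.9 = 33.7 mm
δ = F/k = 136/3.2916 = 41.318 mm
δ ≥ δ_solid → spring goes solid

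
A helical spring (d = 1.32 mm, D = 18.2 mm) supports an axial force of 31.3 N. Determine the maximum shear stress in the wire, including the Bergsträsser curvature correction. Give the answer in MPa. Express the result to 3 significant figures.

691 MPa

Spring index C = D/d = 18.2/1.32 = 13.7879
K_B = (4C+2)/(4C−3) = 57.152/52.152 = 1.0959
τ₀ = 8FD/(πd³) = 8·31.3·18.2/(π·1.32³) = 4557.28/7.2256 = 630.72 MPa
τ_max = K·τ₀ = 1.0959 × 630.72 = 691.19 MPa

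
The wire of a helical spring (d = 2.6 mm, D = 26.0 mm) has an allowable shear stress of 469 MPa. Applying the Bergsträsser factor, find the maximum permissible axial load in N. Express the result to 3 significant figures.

110 N

C = D/d = 26.0/2.6 = 10.0000
K_B = (4C+2)/(4C−3) = 42.000/37.000 = 1.1351
τ_max = K·8FD/(πd³) → F_max = τ_allow·πd³/(8DK)
F_max = 469·π·2.6³/(8·26.0·1.1351) = 25897/236.11 = 109.68 N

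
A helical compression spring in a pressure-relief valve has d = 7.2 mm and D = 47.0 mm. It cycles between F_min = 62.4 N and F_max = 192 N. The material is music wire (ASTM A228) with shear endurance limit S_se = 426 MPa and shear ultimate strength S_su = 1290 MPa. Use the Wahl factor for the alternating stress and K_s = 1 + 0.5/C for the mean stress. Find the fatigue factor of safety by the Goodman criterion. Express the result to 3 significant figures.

10.6

C = D/d = 47.0/7.2 = 6.5278; K_W = (4C−1)/(4C−4)+0.615/C = 1.2299; K_s = 1+0.5/C = 1.0766
F_a = (F_max−F_min)/2 = 64.8 N; F_m = (F_max+F_min)/2 = 127.2 N
τ_a = K_W·8F_aD/(πd³) = 1.2299 × 20.779 = 25.555 MPa
τ_m = K_s·8F_mD/(πd³) = 1.0766 × 40.788 = 43.912 MPa
Goodman: 1/n_f = τ_a/S_se + τ_m/S_su = 25.555/426 + 43.912/1290 = 0.05999 + 0.03404 = 0.094029
n_f = 1/0.094029 = 10.63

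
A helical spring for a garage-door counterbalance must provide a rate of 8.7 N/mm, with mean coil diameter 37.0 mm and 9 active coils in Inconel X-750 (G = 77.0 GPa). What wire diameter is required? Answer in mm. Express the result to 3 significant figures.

d = (8D³N_a·k / G)^(1/4) = (8·37.0³·9·8.7 / (77.0×10³))^0.25
  = (412.07)^0.25 = 4.5055 mm

4.51 mm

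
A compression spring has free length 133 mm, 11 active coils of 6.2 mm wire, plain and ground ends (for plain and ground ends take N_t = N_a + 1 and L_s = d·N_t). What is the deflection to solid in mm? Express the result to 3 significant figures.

58.6 mm

N_t = 12; L_s = 6.2·12 = 74.4 mm
δ_solid = L₀ − L_s = 133 − 74.4 = 58.6 mm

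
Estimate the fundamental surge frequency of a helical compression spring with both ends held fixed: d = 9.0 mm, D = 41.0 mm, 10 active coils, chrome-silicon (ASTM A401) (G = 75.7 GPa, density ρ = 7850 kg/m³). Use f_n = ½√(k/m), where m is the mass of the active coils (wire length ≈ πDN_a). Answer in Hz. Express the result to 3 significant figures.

k = Gd⁴/(8D³N_a) = (75.7×10³)(9.0⁴)/(8·41.0³·10) = 90.079 N/mm = 90079 N/m
Wire length L = πDN_a = π·41.0·10 = 1288.1 mm
m = ρ·(πd²/4)·L = 7850 × 63.617×10⁻⁶ m² × 1.2881 m = 0.64325 kg
f_n = ½√(k/m) = 0.5·√(90079/0.64325) = 0.5·√(1.4004e+05) = 187.11 Hz

187 Hz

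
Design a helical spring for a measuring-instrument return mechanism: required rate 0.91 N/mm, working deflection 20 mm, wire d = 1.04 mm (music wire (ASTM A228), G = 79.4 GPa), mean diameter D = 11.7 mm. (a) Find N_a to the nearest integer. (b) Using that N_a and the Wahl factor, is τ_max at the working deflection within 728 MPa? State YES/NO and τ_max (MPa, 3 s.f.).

N_a = Gd⁴/(8D³k) = (79.4×10³)(1.04⁴)/(8·11.7³·0.91) = 7.966 → N_a = 8
Actual rate k = Gd⁴/(8D³·8) = 0.90618 N/mm
Working load F = kδ = 0.90618·20 = 18.124 N
C = 11.7/1.04 = 11.2500; K_W = (4C−1)/(4C−4)+0.615/C = 1.1278
τ_max = K_W·8FD/(πd³) = 1.1278·480.03 = 541.4 MPa
τ_max ≤ 728 MPa → acceptable

(a) 8 coils; (b) YES, τ_max = 541 MPa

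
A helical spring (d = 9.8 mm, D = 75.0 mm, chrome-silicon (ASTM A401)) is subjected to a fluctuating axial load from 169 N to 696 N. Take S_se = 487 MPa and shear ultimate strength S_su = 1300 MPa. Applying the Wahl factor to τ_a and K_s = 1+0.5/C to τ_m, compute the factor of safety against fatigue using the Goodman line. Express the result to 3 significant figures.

4.93

C = D/d = 75.0/9.8 = 7.6531; K_W = (4C−1)/(4C−4)+0.615/C = 1.1931; K_s = 1+0.5/C = 1.0653
F_a = (F_max−F_min)/2 = 263.5 N; F_m = (F_max+F_min)/2 = 432.5 N
τ_a = K_W·8F_aD/(πd³) = 1.1931 × 53.469 = 63.794 MPa
τ_m = K_s·8F_mD/(πd³) = 1.0653 × 87.763 = 93.496 MPa
Goodman: 1/n_f = τ_a/S_se + τ_m/S_su = 63.794/487 + 93.496/1300 = 0.13099 + 0.07192 = 0.20291
n_f = 1/0.20291 = 4.928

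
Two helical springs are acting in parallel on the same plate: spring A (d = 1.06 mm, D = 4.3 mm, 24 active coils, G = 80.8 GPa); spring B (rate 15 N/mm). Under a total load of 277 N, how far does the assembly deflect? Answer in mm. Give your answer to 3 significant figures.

k_A = Gd⁴/(8D³N_a) = (80.8×10³)(1.06⁴)/(8·4.3³·24) = 6.6823 N/mm
Parallel: k_eq = 6.6823 + 15 = 21.682 N/mm
δ = F/k_eq = 277/21.682 = 12.775 mm

12.8 mm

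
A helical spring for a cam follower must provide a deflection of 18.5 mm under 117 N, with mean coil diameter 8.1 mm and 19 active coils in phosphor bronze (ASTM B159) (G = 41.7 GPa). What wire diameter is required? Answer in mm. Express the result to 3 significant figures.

Required rate k = F/δ = 117/18.5 = 6.3243 N/mm
d = (8D³N_a·k / G)^(1/4) = (8·8.1³·19·6.3243 / (41.7×10³))^0.25
  = (12.251)^0.25 = 1.8709 mm

1.87 mm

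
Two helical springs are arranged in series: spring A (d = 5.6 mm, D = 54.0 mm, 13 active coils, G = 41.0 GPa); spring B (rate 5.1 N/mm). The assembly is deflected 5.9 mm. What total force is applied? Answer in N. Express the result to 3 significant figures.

9.80 N

k_A = Gd⁴/(8D³N_a) = (41.0×10³)(5.6⁴)/(8·54.0³·13) = 2.4622 N/mm
Series: 1/k_eq = 1/2.4622 + 1/5.1 = 0.60222; k_eq = 1.6605 N/mm
F = k_eq·δ = 1.6605·5.9 = 9.7971 N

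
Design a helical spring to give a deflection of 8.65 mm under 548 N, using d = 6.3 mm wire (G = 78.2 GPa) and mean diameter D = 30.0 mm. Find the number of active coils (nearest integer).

9

Required rate k = F/δ = 548/8.65 = 63.353 N/mm
N_a = Gd⁴/(8D³k) = (78.2×10³ × 6.3⁴)/(8 × 30.0³ × 63.353)
    = 1.23188e+08 / 1.36842e+07 = 9.002 → 9 coils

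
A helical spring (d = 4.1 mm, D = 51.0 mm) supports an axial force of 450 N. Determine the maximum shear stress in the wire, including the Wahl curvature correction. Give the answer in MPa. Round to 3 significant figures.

945 MPa

Spring index C = D/d = 51.0/4.1 = 12.4390
K_W = (4C−1)/(4C−4) + 0.615/C = 48.756/45.756 + 0.0494 = 1.1150
τ₀ = 8FD/(πd³) = 8·450·51.0/(π·4.1³) = 183600/216.52 = 847.95 MPa
τ_max = K·τ₀ = 1.1150 × 847.95 = 945.47 MPa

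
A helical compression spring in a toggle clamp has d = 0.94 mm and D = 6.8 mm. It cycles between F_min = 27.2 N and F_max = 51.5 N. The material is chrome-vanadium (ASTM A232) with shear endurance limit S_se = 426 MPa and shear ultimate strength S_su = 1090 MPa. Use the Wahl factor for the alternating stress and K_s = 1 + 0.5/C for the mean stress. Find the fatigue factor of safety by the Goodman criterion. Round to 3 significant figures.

0.657

C = D/d = 6.8/0.94 = 7.2340; K_W = (4C−1)/(4C−4)+0.615/C = 1.2053; K_s = 1+0.5/C = 1.0691
F_a = (F_max−F_min)/2 = 12.15 N; F_m = (F_max+F_min)/2 = 39.35 N
τ_a = K_W·8F_aD/(πd³) = 1.2053 × 253.3 = 305.31 MPa
τ_m = K_s·8F_mD/(πd³) = 1.0691 × 820.37 = 877.07 MPa
Goodman: 1/n_f = τ_a/S_se + τ_m/S_su = 305.31/426 + 877.07/1090 = 0.71670 + 0.80465 = 1.5214
n_f = 1/1.5214 = 0.6573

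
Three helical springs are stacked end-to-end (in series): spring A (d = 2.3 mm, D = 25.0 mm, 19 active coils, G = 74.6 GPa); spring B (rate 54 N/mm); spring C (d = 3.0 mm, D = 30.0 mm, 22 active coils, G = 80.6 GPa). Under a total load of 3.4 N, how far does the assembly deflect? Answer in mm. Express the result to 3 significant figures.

6.41 mm

k_A = Gd⁴/(8D³N_a) = (74.6×10³)(2.3⁴)/(8·25.0³·19) = 0.879 N/mm
k_C = Gd⁴/(8D³N_a) = (80.6×10³)(3.0⁴)/(8·30.0³·22) = 1.3739 N/mm
Series: 1/k_eq = 1/0.879 + 1/54 + 1/1.3739 = 1.8841; k_eq = 0.53077 N/mm
δ = F/k_eq = 3.4/0.53077 = 6.4058 mm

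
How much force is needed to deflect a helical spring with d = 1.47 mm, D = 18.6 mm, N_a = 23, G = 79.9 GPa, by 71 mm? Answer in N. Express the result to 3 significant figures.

22.4 N

k = Gd⁴/(8D³N_a) = (79.9×10³)(1.47⁴)/(8·18.6³·23) = 0.31511 N/mm
F = k·δ = 0.31511 × 71 = 22.373 N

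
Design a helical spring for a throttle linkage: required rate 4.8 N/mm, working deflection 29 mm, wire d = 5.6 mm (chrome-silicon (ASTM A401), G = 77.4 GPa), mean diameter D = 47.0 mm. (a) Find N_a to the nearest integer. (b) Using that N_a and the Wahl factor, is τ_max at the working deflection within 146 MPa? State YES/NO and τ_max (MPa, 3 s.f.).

(a) 19 coils; (b) YES, τ_max = 112 MPa

N_a = Gd⁴/(8D³k) = (77.4×10³)(5.6⁴)/(8·47.0³·4.8) = 19.09 → N_a = 19
Actual rate k = Gd⁴/(8D³·19) = 4.8234 N/mm
Working load F = kδ = 4.8234·29 = 139.88 N
C = 47.0/5.6 = 8.3929; K_W = (4C−1)/(4C−4)+0.615/C = 1.1747
τ_max = K_W·8FD/(πd³) = 1.1747·95.33 = 111.99 MPa
τ_max ≤ 146 MPa → acceptable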